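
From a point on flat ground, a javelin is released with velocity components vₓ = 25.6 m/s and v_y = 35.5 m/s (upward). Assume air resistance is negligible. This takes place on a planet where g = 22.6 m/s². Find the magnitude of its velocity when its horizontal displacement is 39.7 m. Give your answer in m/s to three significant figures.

At x = 39.7 m, t = x/vₓ = 39.7/25.60 = 1.551 s.
Vertical velocity there: v_y = v_y0 − g t = 35.50 − 22.6 × 1.551 = 0.4523 m/s.
Speed: √(vₓ² + v_y²) = √(25.60² + 0.4523²) = 25.60 m/s.

25.6 m/s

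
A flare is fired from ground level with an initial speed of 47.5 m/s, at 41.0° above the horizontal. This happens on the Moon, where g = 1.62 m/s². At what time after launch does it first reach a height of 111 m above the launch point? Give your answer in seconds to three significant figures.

3.97 s

Horizontal component vₓ = 47.50 cos 41.0° = 35.85 m/s; vertical v_y0 = 47.50 sin 41.0° = 31.16 m/s.
Set y = v_y0 t − ½ g t² = 111: 0.8100 t² − 31.16 t + 111 = 0.
t = [31.16 ± √(31.16² − 2·1.62·111)] / 1.62 = (31.16 ± 24.73) / 1.62, so t = 3.972 s or t = 34.50 s.
The first (ascending) time is 3.972 s.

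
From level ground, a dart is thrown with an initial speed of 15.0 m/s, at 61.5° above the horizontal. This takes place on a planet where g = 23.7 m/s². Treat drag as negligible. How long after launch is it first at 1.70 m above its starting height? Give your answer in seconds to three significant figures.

Resolve: vₓ = 15.00 cos 61.5° = 7.157 m/s and v_y0 = 15.00 sin 61.5° = 13.18 m/s.
Set y = v_y0 t − ½ g t² = 1.70: 11.85 t² − 13.18 t + 1.70 = 0.
t = [13.18 ± √(13.18² − 2·23.7·1.70)] / 23.7 = (13.18 ± 9.654) / 23.7, so t = 0.1489 s or t = 0.9635 s.
The first (ascending) time is 0.1489 s.

0.149 s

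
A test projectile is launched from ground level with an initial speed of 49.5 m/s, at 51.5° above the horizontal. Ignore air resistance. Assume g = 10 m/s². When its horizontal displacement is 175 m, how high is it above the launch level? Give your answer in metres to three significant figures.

Components: vₓ = 49.50 cos 51.5° = 30.81 m/s, v_y0 = 49.50 sin 51.5° = 38.74 m/s.
x = vₓ t ⇒ t = 175/30.81 = 5.679 s.
Height: y = v_y0 t − ½ g t² = 38.74 × 5.679 − 5.000 × 5.679² = 220.0 − 161.3 = 58.74 m.

58.7 m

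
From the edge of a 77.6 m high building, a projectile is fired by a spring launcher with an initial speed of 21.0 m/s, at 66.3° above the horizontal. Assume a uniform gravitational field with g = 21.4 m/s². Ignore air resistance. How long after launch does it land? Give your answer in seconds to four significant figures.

3.738 s

vₓ = 21.00 cos 66.3° = 8.441 m/s; v_y0 = 21.00 sin 66.3° = 19.23 m/s.
Vertical motion (up positive, ground at y = 0): 10.70 t² − (19.23) t − 77.6 = 0, so t = (19.23 + √(19.23² + 2·21.4·77.6)) / 21.4 = (19.23 + 60.75) / 21.4 = 3.738 s.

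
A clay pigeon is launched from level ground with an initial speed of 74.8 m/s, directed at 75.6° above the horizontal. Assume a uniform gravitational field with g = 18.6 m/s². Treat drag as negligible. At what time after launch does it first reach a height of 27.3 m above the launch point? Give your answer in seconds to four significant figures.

vₓ = 74.80 cos 75.6° = 18.60 m/s; v_y0 = 74.80 sin 75.6° = 72.45 m/s.
Require v_y0 t − ½ g t² = 27.3, i.e. 9.300 t² − 72.45 t + 27.3 = 0.
t = [72.45 ± √(72.45² − 2·18.6·27.3)] / 18.6 = (72.45 ± 65.06) / 18.6, so t = 0.3970 s or t = 7.393 s.
The first (ascending) time is 0.3970 s.

0.3970 s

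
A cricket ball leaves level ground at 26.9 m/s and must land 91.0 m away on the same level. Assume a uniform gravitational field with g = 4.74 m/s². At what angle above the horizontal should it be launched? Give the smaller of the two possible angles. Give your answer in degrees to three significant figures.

From R = (v₀²/g) sin 2θ: sin 2θ = 4.74 × 91.0 / 723.61 = 0.5961.
2θ = 36.59° or 180° − 36.59° = 143.4°, so θ = 18.30° or 71.70°.
The smaller angle is 18.30°.

18.3°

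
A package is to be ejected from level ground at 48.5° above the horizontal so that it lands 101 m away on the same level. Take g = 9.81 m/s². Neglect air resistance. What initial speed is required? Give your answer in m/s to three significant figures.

31.6 m/s

On level ground R = v₀² sin 2θ / g ⇒ v₀ = √(gR / sin 2θ).
v₀ = √(9.81 × 101 / sin 97.00°) = √(990.8 / 0.9925) = √998.25 = 31.60 m/s.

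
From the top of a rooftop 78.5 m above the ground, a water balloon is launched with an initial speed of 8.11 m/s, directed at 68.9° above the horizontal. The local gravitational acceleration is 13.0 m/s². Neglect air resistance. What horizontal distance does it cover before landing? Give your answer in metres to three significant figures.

vₓ = 8.110 cos 68.9° = 2.920 m/s; v_y0 = 8.110 sin 68.9° = 7.566 m/s.
Vertical motion (up positive, ground at y = 0): 6.500 t² − (7.566) t − 78.5 = 0, so t = (7.566 + √(7.566² + 2·13.0·78.5)) / 13.0 = (7.566 + 45.81) / 13.0 = 4.106 s.
Horizontal distance: R = vₓ t = 2.920 × 4.106 = 11.99 m.

12.0 m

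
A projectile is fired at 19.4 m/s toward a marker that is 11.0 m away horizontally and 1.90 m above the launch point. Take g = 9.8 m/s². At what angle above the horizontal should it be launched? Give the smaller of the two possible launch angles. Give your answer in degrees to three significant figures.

18.4°

Trajectory: y = x tanθ − g x² (1 + tan²θ)/(2v₀²). With x = 11.0, y = 1.90, v₀ = 19.4, g = 9.80:
1.575 tan²θ − 11.0 tanθ + (3.475) = 0.
tanθ = [11.0 ± √(11.0² − 4 × 1.575 × (3.475))] / (2 × 1.575) = (11.0 ± 9.955) / 3.151, giving tanθ = 0.3317 or 6.651.
θ = 18.35° or 81.45°; the smaller is 18.35°.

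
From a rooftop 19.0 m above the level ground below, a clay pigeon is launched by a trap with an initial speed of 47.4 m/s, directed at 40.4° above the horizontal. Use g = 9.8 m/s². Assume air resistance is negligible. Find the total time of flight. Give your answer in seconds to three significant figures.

6.84 s

Components: vₓ = 47.40 cos 40.4° = 36.10 m/s, v_y0 = 47.40 sin 40.4° = 30.72 m/s.
The projectile lands when y = 19.0 + (30.72) t − ½·9.80·t² = 0. Positive root: t = (30.72 + √(30.72² + 2·9.80·19.0)) / 9.80 = (30.72 + 36.28) / 9.80 = 6.837 s.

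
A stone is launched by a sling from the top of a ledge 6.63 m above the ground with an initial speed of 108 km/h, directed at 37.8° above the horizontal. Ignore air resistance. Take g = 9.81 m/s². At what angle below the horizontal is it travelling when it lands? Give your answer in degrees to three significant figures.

Convert: 108 km/h = 108/3.6 = 30.00 m/s.
Horizontal component vₓ = 30.00 cos 37.8° = 23.70 m/s; vertical v_y0 = 30.00 sin 37.8° = 18.39 m/s.
The projectile lands when y = 6.63 + (18.39) t − ½·9.81·t² = 0. Positive root: t = (18.39 + √(18.39² + 2·9.81·6.63)) / 9.81 = (18.39 + 21.64) / 9.81 = 4.080 s.
At impact: v_y = v_y0 − g t = −21.64 m/s; vₓ = 23.70 m/s.
Angle below horizontal: arctan(|v_y|/vₓ) = arctan(21.64/23.70) = 42.39°.

42.4°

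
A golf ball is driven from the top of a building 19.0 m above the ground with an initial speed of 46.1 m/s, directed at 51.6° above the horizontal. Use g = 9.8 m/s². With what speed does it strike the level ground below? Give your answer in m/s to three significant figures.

Horizontal component vₓ = 46.10 cos 51.6° = 28.63 m/s; vertical v_y0 = 46.10 sin 51.6° = 36.13 m/s.
Vertical motion (up positive, ground at y = 0): 4.900 t² − (36.13) t − 19.0 = 0, so t = (36.13 + √(36.13² + 2·9.80·19.0)) / 9.80 = (36.13 + 40.96) / 9.80 = 7.866 s.
Vertical velocity at impact: v_y = v_y0 − g t = 36.13 − 9.80 × 7.866 = −40.96 m/s.
Speed: |v| = √(vₓ² + v_y²) = √(28.63² + 40.96²) = 49.98 m/s.

50.0 m/s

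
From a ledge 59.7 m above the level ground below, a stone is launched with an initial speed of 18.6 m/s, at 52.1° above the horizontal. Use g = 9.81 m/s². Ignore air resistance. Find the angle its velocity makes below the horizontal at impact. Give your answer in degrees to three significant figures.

vₓ = 18.60 cos 52.1° = 11.43 m/s; v_y0 = 18.60 sin 52.1° = 14.68 m/s.
With up positive and y = 0 at the ground: y(t) = 59.7 + (14.68) t − 4.905 t². Setting y = 0 and taking the positive root: t = [14.68 + √(14.68² + 2·9.81·59.7)] / 9.81 = (14.68 + 37.24) / 9.81 = 5.292 s.
At impact: v_y = v_y0 − g t = −37.24 m/s; vₓ = 11.43 m/s.
Angle below horizontal: arctan(|v_y|/vₓ) = arctan(37.24/11.43) = 72.94°.

72.9°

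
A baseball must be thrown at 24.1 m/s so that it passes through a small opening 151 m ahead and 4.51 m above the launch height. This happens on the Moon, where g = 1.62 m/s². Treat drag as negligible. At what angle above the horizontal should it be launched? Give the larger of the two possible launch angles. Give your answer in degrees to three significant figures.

Trajectory: y = x tanθ − g x² (1 + tan²θ)/(2v₀²). With x = 151, y = 4.51, v₀ = 24.1, g = 1.62:
31.80 tan²θ − 151 tanθ + (36.31) = 0.
tanθ = [151 ± √(151² − 4 × 31.80 × (36.31))] / (2 × 31.80) = (151 ± 134.8) / 63.60, giving tanθ = 0.2540 or 4.495.
θ = 14.25° or 77.46°; the larger is 77.46°.

77.5°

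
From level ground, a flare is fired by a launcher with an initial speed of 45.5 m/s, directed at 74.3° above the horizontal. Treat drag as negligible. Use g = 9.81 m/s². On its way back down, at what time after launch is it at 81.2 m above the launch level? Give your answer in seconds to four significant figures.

6.304 s

Horizontal component vₓ = 45.50 cos 74.3° = 12.31 m/s; vertical v_y0 = 45.50 sin 74.3° = 43.80 m/s.
Set y = v_y0 t − ½ g t² = 81.2: 4.905 t² − 43.80 t + 81.2 = 0.
t = [43.80 ± √(43.80² − 2·9.81·81.2)] / 9.81 = (43.80 ± 18.04) / 9.81, so t = 2.626 s or t = 6.304 s.
The descending-branch root is 6.304 s.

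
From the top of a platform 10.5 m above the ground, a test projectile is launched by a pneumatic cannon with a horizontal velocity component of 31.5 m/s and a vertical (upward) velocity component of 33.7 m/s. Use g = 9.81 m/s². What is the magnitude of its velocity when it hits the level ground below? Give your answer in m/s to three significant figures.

Vertical motion (up positive, ground at y = 0): 4.905 t² − (33.70) t − 10.5 = 0, so t = (33.70 + √(33.70² + 2·9.81·10.5)) / 9.81 = (33.70 + 36.63) / 9.81 = 7.169 s.
Vertical velocity at impact: v_y = v_y0 − g t = 33.70 − 9.81 × 7.169 = −36.63 m/s.
Speed: |v| = √(vₓ² + v_y²) = √(31.50² + 36.63²) = 48.31 m/s.

48.3 m/s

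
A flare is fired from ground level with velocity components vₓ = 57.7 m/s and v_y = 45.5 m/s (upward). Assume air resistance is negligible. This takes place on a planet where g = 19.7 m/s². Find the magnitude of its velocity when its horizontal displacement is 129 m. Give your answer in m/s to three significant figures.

57.7 m/s

x = vₓ t ⇒ t = 129/57.70 = 2.236 s.
Vertical velocity there: v_y = v_y0 − g t = 45.50 − 19.7 × 2.236 = 1.457 m/s.
Speed: √(vₓ² + v_y²) = √(57.70² + 1.457²) = 57.72 m/s.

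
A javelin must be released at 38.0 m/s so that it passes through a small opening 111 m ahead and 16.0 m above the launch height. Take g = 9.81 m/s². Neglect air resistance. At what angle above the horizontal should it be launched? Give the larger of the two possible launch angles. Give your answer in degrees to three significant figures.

Trajectory: y = x tanθ − g x² (1 + tan²θ)/(2v₀²). With x = 111, y = 16.0, v₀ = 38.0, g = 9.81:
41.85 tan²θ − 111 tanθ + (57.85) = 0.
tanθ = [111 ± √(111² − 4 × 41.85 × (57.85))] / (2 × 41.85) = (111 ± 51.34) / 83.70, giving tanθ = 0.7127 or 1.939.
θ = 35.48° or 62.72°; the larger is 62.72°.

62.7°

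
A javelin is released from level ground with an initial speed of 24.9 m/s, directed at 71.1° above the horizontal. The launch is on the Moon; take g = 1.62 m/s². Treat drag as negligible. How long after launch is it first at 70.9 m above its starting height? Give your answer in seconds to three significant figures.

3.41 s

vₓ = 24.90 cos 71.1° = 8.066 m/s; v_y0 = 24.90 sin 71.1° = 23.56 m/s.
Set y = v_y0 t − ½ g t² = 70.9: 0.8100 t² − 23.56 t + 70.9 = 0.
Quadratic formula: t = (23.56 ± √325.24) / 1.62 = (23.56 ± 18.03) / 1.62 → t = 3.409 s or 25.67 s.
The first (ascending) time is 3.409 s.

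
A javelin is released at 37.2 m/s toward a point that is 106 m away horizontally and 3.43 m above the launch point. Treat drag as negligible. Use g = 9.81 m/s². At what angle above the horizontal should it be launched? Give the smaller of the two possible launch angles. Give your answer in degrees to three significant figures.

26.7°

Trajectory: y = x tanθ − g x² (1 + tan²θ)/(2v₀²). With x = 106, y = 3.43, v₀ = 37.2, g = 9.81:
39.83 tan²θ − 106 tanθ + (43.26) = 0.
tanθ = [106 ± √(106² − 4 × 39.83 × (43.26))] / (2 × 39.83) = (106 ± 65.92) / 79.65, giving tanθ = 0.5032 or 2.158.
θ = 26.71° or 65.14°; the smaller is 26.71°.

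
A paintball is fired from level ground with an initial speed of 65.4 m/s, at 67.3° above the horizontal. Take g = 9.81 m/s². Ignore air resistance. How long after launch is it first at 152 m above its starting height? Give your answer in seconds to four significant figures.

3.536 s

Resolve: vₓ = 65.40 cos 67.3° = 25.24 m/s and v_y0 = 65.40 sin 67.3° = 60.33 m/s.
Require v_y0 t − ½ g t² = 152, i.e. 4.905 t² − 60.33 t + 152 = 0.
t = [60.33 ± √(60.33² − 2·9.81·152)] / 9.81 = (60.33 ± 25.65) / 9.81, so t = 3.536 s or t = 8.765 s.
The first (ascending) time is 3.536 s.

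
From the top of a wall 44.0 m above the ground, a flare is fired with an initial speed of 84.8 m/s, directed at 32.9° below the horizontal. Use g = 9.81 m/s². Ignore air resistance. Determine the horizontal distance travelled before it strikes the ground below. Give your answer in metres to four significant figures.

Resolve: vₓ = 84.80 cos 32.9° = 71.20 m/s and v_y0 = −46.06 m/s (downward).
The projectile lands when y = 44.0 + (−46.06) t − ½·9.81·t² = 0. Positive root: t = (−46.06 + √(46.06² + 2·9.81·44.0)) / 9.81 = (−46.06 + 54.63) / 9.81 = 0.8739 s.
Horizontal distance: R = vₓ t = 71.20 × 0.8739 = 62.22 m.

62.22 m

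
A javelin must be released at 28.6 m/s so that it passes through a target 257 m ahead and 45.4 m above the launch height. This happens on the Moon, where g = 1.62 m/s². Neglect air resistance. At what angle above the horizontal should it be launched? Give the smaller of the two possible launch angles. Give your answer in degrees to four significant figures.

Trajectory: y = x tanθ − g x² (1 + tan²θ)/(2v₀²). With x = 257, y = 45.4, v₀ = 28.6, g = 1.62:
65.41 tan²θ − 257 tanθ + (110.8) = 0.
tanθ = [257 ± √(257² − 4 × 65.41 × (110.8))] / (2 × 65.41) = (257 ± 192.5) / 130.8, giving tanθ = 0.4930 or 3.436.
θ = 26.24° or 73.77°; the smaller is 26.24°.

26.24°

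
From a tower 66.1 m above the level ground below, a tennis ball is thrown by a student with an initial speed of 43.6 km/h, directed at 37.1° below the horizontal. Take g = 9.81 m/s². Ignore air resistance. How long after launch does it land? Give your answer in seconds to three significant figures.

Convert: 43.6 km/h = 43.6/3.6 = 12.11 m/s.
Horizontal component vₓ = 12.11 cos 37.1° = 9.660 m/s; vertical v_y0 = −7.306 m/s (downward).
Vertical motion (up positive, ground at y = 0): 4.905 t² − (−7.306) t − 66.1 = 0, so t = (−7.306 + √(7.306² + 2·9.81·66.1)) / 9.81 = (−7.306 + 36.75) / 9.81 = 3.001 s.

3.00 s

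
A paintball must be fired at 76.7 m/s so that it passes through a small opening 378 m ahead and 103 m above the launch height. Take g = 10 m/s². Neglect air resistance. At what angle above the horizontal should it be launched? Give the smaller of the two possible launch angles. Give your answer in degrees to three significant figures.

Trajectory: y = x tanθ − g x² (1 + tan²θ)/(2v₀²). With x = 378, y = 103, v₀ = 76.7, g = 10.0:
121.4 tan²θ − 378 tanθ + (224.4) = 0.
tanθ = [378 ± √(378² − 4 × 121.4 × (224.4))] / (2 × 121.4) = (378 ± 184.0) / 242.9, giving tanθ = 0.7987 or 2.314.
θ = 38.61° or 66.63°; the smaller is 38.61°.

38.6°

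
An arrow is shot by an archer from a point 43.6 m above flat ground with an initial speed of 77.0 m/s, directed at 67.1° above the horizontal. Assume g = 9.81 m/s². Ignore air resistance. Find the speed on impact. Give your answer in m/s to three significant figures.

82.4 m/s

Resolve: vₓ = 77.00 cos 67.1° = 29.96 m/s and v_y0 = 77.00 sin 67.1° = 70.93 m/s.
With up positive and y = 0 at the ground: y(t) = 43.6 + (70.93) t − 4.905 t². Setting y = 0 and taking the positive root: t = [70.93 + √(70.93² + 2·9.81·43.6)] / 9.81 = (70.93 + 76.72) / 9.81 = 15.05 s.
Vertical velocity at impact: v_y = v_y0 − g t = 70.93 − 9.81 × 15.05 = −76.72 m/s.
Speed: |v| = √(vₓ² + v_y²) = √(29.96² + 76.72²) = 82.37 m/s.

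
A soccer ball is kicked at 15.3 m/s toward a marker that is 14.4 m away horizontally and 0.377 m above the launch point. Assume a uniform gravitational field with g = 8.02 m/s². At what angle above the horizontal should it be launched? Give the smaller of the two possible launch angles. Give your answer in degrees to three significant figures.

16.4°

Trajectory: y = x tanθ − g x² (1 + tan²θ)/(2v₀²). With x = 14.4, y = 0.377, v₀ = 15.3, g = 8.02:
3.552 tan²θ − 14.4 tanθ + (3.929) = 0.
tanθ = [14.4 ± √(14.4² − 4 × 3.552 × (3.929))] / (2 × 3.552) = (14.4 ± 12.31) / 7.104, giving tanθ = 0.2942 or 3.760.
θ = 16.39° or 75.11°; the smaller is 16.39°.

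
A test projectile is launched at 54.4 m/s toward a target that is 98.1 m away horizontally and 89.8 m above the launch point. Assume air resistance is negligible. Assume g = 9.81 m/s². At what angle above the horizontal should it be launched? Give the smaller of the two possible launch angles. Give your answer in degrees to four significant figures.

Trajectory: y = x tanθ − g x² (1 + tan²θ)/(2v₀²). With x = 98.1, y = 89.8, v₀ = 54.4, g = 9.81:
15.95 tan²θ − 98.1 tanθ + (105.8) = 0.
tanθ = [98.1 ± √(98.1² − 4 × 15.95 × (105.8))] / (2 × 15.95) = (98.1 ± 53.63) / 31.90, giving tanθ = 1.394 or 4.756.
θ = 54.34° or 78.13°; the smaller is 54.34°.

54.34°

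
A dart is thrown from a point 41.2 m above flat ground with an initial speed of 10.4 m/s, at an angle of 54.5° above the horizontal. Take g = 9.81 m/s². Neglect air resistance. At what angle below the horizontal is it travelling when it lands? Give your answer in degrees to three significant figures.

Components: vₓ = 10.40 cos 54.5° = 6.039 m/s, v_y0 = 10.40 sin 54.5° = 8.467 m/s.
The projectile lands when y = 41.2 + (8.467) t − ½·9.81·t² = 0. Positive root: t = (8.467 + √(8.467² + 2·9.81·41.2)) / 9.81 = (8.467 + 29.67) / 9.81 = 3.887 s.
At impact: v_y = v_y0 − g t = −29.67 m/s; vₓ = 6.039 m/s.
Angle below horizontal: arctan(|v_y|/vₓ) = arctan(29.67/6.039) = 78.49°.

78.5°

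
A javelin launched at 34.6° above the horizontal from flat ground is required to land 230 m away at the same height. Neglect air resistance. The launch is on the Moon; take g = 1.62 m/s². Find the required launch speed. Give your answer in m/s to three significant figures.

20.0 m/s

From R = (v₀² / g) sin 2θ: v₀ = √(gR / sin 2θ).
v₀ = √(1.62 × 230 / sin 69.20°) = √(372.6 / 0.9348) = √398.58 = 19.96 m/s.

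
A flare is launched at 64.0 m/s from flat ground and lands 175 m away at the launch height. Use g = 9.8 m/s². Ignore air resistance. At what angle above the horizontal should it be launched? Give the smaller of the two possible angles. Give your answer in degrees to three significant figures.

12.4°

R = v₀² sin 2θ / g gives sin 2θ = gR/v₀² = 9.80·175/64.0² = 0.4187.
2θ = 24.75° or 180° − 24.75° = 155.2°, so θ = 12.38° or 77.62°.
The smaller angle is 12.38°.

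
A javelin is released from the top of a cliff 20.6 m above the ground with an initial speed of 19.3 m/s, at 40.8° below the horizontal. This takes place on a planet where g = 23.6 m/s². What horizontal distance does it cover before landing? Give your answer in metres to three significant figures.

13.0 m

Horizontal component vₓ = 19.30 cos 40.8° = 14.61 m/s; vertical v_y0 = −12.61 m/s (downward).
Vertical motion (up positive, ground at y = 0): 11.80 t² − (−12.61) t − 20.6 = 0, so t = (−12.61 + √(12.61² + 2·23.6·20.6)) / 23.6 = (−12.61 + 33.64) / 23.6 = 0.8909 s.
Horizontal distance: R = vₓ t = 14.61 × 0.8909 = 13.02 m.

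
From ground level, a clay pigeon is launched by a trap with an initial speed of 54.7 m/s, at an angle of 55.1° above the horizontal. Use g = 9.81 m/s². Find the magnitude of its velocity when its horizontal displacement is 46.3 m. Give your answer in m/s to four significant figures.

43.60 m/s

Components: vₓ = 54.70 cos 55.1° = 31.30 m/s, v_y0 = 54.70 sin 55.1° = 44.86 m/s.
Time to reach x = 46.3 m: t = x/vₓ = 46.3/31.30 = 1.479 s.
Vertical velocity there: v_y = v_y0 − g t = 44.86 − 9.81 × 1.479 = 30.35 m/s.
Speed: √(vₓ² + v_y²) = √(31.30² + 30.35²) = 43.60 m/s.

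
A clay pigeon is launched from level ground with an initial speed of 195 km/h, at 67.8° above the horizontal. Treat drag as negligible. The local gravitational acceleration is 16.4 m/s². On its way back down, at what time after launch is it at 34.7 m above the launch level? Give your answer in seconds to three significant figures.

Convert: 195 km/h = 195/3.6 = 54.17 m/s.
Resolve: vₓ = 54.17 cos 67.8° = 20.47 m/s and v_y0 = 54.17 sin 67.8° = 50.15 m/s.
Set y = v_y0 t − ½ g t² = 34.7: 8.200 t² − 50.15 t + 34.7 = 0.
Quadratic formula: t = (50.15 ± √1377.0) / 16.4 = (50.15 ± 37.11) / 16.4 → t = 0.7953 s or 5.321 s.
The descending-branch root is 5.321 s.

5.32 s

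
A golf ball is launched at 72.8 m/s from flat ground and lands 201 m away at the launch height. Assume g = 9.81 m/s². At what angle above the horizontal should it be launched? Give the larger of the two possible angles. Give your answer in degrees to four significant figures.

R = v₀² sin 2θ / g gives sin 2θ = gR/v₀² = 9.81·201/72.8² = 0.3721.
2θ = 21.84° or 180° − 21.84° = 158.2°, so θ = 10.92° or 79.08°.
The larger angle is 79.08°.

79.08°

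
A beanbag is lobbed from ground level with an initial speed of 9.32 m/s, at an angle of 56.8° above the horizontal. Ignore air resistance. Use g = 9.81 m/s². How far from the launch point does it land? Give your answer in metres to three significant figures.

8.11 m

Resolve: vₓ = 9.320 cos 56.8° = 5.103 m/s and v_y0 = 9.320 sin 56.8° = 7.799 m/s.
Flight time T = 2 v_y0 / g = 1.590 s.
Range: R = vₓ T = 5.103 × 1.590 = 8.114 m.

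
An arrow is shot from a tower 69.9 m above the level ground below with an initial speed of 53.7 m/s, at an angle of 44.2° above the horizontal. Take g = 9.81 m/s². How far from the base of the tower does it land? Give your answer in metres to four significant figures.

353.6 m

Resolve: vₓ = 53.70 cos 44.2° = 38.50 m/s and v_y0 = 53.70 sin 44.2° = 37.44 m/s.
With up positive and y = 0 at the ground: y(t) = 69.9 + (37.44) t − 4.905 t². Setting y = 0 and taking the positive root: t = [37.44 + √(37.44² + 2·9.81·69.9)] / 9.81 = (37.44 + 52.66) / 9.81 = 9.184 s.
Horizontal distance: R = vₓ t = 38.50 × 9.184 = 353.6 m.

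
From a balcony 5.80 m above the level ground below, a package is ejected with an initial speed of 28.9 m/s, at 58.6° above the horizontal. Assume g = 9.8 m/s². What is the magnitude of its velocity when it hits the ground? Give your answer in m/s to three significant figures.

30.8 m/s

Horizontal component vₓ = 28.90 cos 58.6° = 15.06 m/s; vertical v_y0 = 28.90 sin 58.6° = 24.67 m/s.
The projectile lands when y = 5.80 + (24.67) t − ½·9.80·t² = 0. Positive root: t = (24.67 + √(24.67² + 2·9.80·5.80)) / 9.80 = (24.67 + 26.87) / 9.80 = 5.259 s.
Vertical velocity at impact: v_y = v_y0 − g t = 24.67 − 9.80 × 5.259 = −26.87 m/s.
Speed: |v| = √(vₓ² + v_y²) = √(15.06² + 26.87²) = 30.80 m/s.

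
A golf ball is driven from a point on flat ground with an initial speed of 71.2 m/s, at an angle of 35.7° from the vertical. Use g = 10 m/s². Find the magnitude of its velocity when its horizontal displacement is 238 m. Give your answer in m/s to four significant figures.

Horizontal component vₓ = 71.20 sin 35.7° = 41.55 m/s; vertical v_y0 = 71.20 cos 35.7° = 57.82 m/s.
At x = 238 m, t = x/vₓ = 238/41.55 = 5.728 s.
Vertical velocity there: v_y = v_y0 − g t = 57.82 − 10.0 × 5.728 = 0.5374 m/s.
Speed: √(vₓ² + v_y²) = √(41.55² + 0.5374²) = 41.55 m/s.

41.55 m/s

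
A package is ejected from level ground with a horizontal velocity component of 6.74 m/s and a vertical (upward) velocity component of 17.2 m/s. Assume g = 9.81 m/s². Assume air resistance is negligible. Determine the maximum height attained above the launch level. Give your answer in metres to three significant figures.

Peak height H = v_y0² / (2g) = 295.84 / 19.62 = 15.08 m.

15.1 m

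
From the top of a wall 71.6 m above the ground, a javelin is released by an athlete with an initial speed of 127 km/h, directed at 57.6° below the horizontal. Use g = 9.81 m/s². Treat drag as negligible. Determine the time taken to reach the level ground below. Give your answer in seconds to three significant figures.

Convert: 127 km/h = 127/3.6 = 35.28 m/s.
Resolve: vₓ = 35.28 cos 57.6° = 18.90 m/s and v_y0 = −29.79 m/s (downward).
Vertical motion (up positive, ground at y = 0): 4.905 t² − (−29.79) t − 71.6 = 0, so t = (−29.79 + √(29.79² + 2·9.81·71.6)) / 9.81 = (−29.79 + 47.87) / 9.81 = 1.844 s.

1.84 s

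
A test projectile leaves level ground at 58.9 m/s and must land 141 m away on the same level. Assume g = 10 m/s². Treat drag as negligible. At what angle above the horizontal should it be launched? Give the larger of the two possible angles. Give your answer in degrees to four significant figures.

From R = (v₀²/g) sin 2θ: sin 2θ = 10.0 × 141 / 3469.2 = 0.4064.
2θ = 23.98° or 180° − 23.98° = 156.0°, so θ = 11.99° or 78.01°.
The larger angle is 78.01°.

78.01°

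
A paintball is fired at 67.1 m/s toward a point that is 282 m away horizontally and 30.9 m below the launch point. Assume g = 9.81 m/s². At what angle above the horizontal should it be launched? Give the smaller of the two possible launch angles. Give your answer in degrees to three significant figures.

Trajectory: y = x tanθ − g x² (1 + tan²θ)/(2v₀²). With x = 282, y = −30.9, v₀ = 67.1, g = 9.81:
86.63 tan²θ − 282 tanθ + (55.73) = 0.
tanθ = [282 ± √(282² − 4 × 86.63 × (55.73))] / (2 × 86.63) = (282 ± 245.4) / 173.3, giving tanθ = 0.2114 or 3.044.
θ = 11.93° or 71.81°; the smaller is 11.93°.

11.9°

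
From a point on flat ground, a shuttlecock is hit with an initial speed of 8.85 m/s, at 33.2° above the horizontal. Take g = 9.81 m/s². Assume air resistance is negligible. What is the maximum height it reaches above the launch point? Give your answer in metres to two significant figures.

vₓ = 8.850 cos 33.2° = 7.405 m/s; v_y0 = 8.850 sin 33.2° = 4.846 m/s.
Maximum height: H = v_y0² / (2g) = 4.846² / (2 × 9.81) = 1.197 m.

1.2 m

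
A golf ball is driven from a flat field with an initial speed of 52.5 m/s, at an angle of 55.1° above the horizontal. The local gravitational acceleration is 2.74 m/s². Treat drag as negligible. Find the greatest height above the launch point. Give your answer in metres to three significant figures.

338 m

Components: vₓ = 52.50 cos 55.1° = 30.04 m/s, v_y0 = 52.50 sin 55.1° = 43.06 m/s.
Peak height H = v_y0² / (2g) = 1854.0 / 5.480 = 338.3 m.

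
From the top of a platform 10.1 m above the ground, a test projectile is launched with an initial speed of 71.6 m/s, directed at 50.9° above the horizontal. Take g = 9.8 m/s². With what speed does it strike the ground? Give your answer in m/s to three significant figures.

73.0 m/s

Resolve: vₓ = 71.60 cos 50.9° = 45.16 m/s and v_y0 = 71.60 sin 50.9° = 55.56 m/s.
Vertical motion (up positive, ground at y = 0): 4.900 t² − (55.56) t − 10.1 = 0, so t = (55.56 + √(55.56² + 2·9.80·10.1)) / 9.80 = (55.56 + 57.32) / 9.80 = 11.52 s.
Vertical velocity at impact: v_y = v_y0 − g t = 55.56 − 9.80 × 11.52 = −57.32 m/s.
Speed: |v| = √(vₓ² + v_y²) = √(45.16² + 57.32²) = 72.97 m/s.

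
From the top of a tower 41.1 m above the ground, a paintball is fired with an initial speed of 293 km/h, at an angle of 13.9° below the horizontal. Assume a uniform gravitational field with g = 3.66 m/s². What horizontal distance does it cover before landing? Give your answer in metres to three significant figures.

Convert: 293 km/h = 293/3.6 = 81.39 m/s.
Components: vₓ = 81.39 cos 13.9° = 79.01 m/s, v_y0 = −19.55 m/s (downward).
With up positive and y = 0 at the ground: y(t) = 41.1 + (−19.55) t − 1.830 t². Setting y = 0 and taking the positive root: t = [−19.55 + √(19.55² + 2·3.66·41.1)] / 3.66 = (−19.55 + 26.14) / 3.66 = 1.799 s.
Horizontal distance: R = vₓ t = 79.01 × 1.799 = 142.1 m.

142 m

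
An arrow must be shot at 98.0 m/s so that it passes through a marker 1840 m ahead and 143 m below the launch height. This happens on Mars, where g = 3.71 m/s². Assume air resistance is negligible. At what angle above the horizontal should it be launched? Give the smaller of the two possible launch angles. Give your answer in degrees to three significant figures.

17.3°

Trajectory: y = x tanθ − g x² (1 + tan²θ)/(2v₀²). With x = 1840, y = −143, v₀ = 98.0, g = 3.71:
653.9 tan²θ − 1840 tanθ + (510.9) = 0.
tanθ = [1840 ± √(1840² − 4 × 653.9 × (510.9))] / (2 × 653.9) = (1840 ± 1431) / 1308, giving tanθ = 0.3123 or 2.501.
θ = 17.35° or 68.21°; the smaller is 17.35°.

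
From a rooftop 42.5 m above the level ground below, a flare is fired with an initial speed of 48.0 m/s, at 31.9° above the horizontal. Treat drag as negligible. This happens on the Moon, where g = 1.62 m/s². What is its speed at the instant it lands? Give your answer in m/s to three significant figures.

Resolve: vₓ = 48.00 cos 31.9° = 40.75 m/s and v_y0 = 48.00 sin 31.9° = 25.37 m/s.
With up positive and y = 0 at the ground: y(t) = 42.5 + (25.37) t − 0.8100 t². Setting y = 0 and taking the positive root: t = [25.37 + √(25.37² + 2·1.62·42.5)] / 1.62 = (25.37 + 27.95) / 1.62 = 32.91 s.
Vertical velocity at impact: v_y = v_y0 − g t = 25.37 − 1.62 × 32.91 = −27.95 m/s.
Speed: |v| = √(vₓ² + v_y²) = √(40.75² + 27.95²) = 49.41 m/s.

49.4 m/s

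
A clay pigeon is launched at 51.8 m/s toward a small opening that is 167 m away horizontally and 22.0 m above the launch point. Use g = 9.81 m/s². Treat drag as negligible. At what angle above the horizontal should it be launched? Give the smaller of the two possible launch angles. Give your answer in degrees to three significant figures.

27.4°

Trajectory: y = x tanθ − g x² (1 + tan²θ)/(2v₀²). With x = 167, y = 22.0, v₀ = 51.8, g = 9.81:
50.98 tan²θ − 167 tanθ + (72.98) = 0.
tanθ = [167 ± √(167² − 4 × 50.98 × (72.98))] / (2 × 50.98) = (167 ± 114.0) / 102.0, giving tanθ = 0.5194 or 2.756.
θ = 27.45° or 70.06°; the smaller is 27.45°.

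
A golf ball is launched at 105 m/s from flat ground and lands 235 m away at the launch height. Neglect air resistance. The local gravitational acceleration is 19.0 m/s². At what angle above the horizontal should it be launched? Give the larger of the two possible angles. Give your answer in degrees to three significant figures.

R = v₀² sin 2θ / g gives sin 2θ = gR/v₀² = 19.0·235/105² = 0.4050.
2θ = 23.89° or 180° − 23.89° = 156.1°, so θ = 11.95° or 78.05°.
The larger angle is 78.05°.

78.1°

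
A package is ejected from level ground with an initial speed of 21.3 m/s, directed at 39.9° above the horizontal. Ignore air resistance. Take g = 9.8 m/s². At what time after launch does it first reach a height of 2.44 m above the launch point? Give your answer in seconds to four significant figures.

Horizontal component vₓ = 21.30 cos 39.9° = 16.34 m/s; vertical v_y0 = 21.30 sin 39.9° = 13.66 m/s.
Require v_y0 t − ½ g t² = 2.44, i.e. 4.900 t² − 13.66 t + 2.44 = 0.
t = [13.66 ± √(13.66² − 2·9.80·2.44)] / 9.80 = (13.66 ± 11.78) / 9.80, so t = 0.1918 s or t = 2.597 s.
The first (ascending) time is 0.1918 s.

0.1918 s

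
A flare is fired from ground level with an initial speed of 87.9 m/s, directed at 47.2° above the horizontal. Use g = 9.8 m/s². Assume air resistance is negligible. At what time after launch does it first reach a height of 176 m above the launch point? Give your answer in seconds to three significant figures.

vₓ = 87.90 cos 47.2° = 59.72 m/s; v_y0 = 87.90 sin 47.2° = 64.49 m/s.
Set y = v_y0 t − ½ g t² = 176: 4.900 t² − 64.49 t + 176 = 0.
t = [64.49 ± √(64.49² − 2·9.80·176)] / 9.80 = (64.49 ± 26.65) / 9.80, so t = 3.862 s or t = 9.300 s.
The first (ascending) time is 3.862 s.

3.86 s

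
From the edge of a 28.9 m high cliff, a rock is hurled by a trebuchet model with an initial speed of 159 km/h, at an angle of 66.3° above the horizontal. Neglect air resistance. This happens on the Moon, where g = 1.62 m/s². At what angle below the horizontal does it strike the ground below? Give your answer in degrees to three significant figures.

66.9°

Convert: 159 km/h = 159/3.6 = 44.17 m/s.
vₓ = 44.17 cos 66.3° = 17.75 m/s; v_y0 = 44.17 sin 66.3° = 40.44 m/s.
The projectile lands when y = 28.9 + (40.44) t − ½·1.62·t² = 0. Positive root: t = (40.44 + √(40.44² + 2·1.62·28.9)) / 1.62 = (40.44 + 41.58) / 1.62 = 50.63 s.
At impact: v_y = v_y0 − g t = −41.58 m/s; vₓ = 17.75 m/s.
Angle below horizontal: arctan(|v_y|/vₓ) = arctan(41.58/17.75) = 66.88°.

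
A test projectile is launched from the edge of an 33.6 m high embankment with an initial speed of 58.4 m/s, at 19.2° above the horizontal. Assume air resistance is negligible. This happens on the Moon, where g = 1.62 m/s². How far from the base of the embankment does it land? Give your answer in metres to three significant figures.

1400 m

Components: vₓ = 58.40 cos 19.2° = 55.15 m/s, v_y0 = 58.40 sin 19.2° = 19.21 m/s.
The projectile lands when y = 33.6 + (19.21) t − ½·1.62·t² = 0. Positive root: t = (19.21 + √(19.21² + 2·1.62·33.6)) / 1.62 = (19.21 + 21.86) / 1.62 = 25.35 s.
Horizontal distance: R = vₓ t = 55.15 × 25.35 = 1398 m.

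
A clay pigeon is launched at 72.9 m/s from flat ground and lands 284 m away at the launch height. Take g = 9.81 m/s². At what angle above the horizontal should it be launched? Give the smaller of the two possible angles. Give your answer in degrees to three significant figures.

15.8°

From R = (v₀²/g) sin 2θ: sin 2θ = 9.81 × 284 / 5314.4 = 0.5242.
2θ = 31.62° or 180° − 31.62° = 148.4°, so θ = 15.81° or 74.19°.
The smaller angle is 15.81°.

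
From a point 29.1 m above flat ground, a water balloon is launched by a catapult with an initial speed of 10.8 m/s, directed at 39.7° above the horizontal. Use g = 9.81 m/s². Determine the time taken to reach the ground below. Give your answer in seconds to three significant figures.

Resolve: vₓ = 10.80 cos 39.7° = 8.310 m/s and v_y0 = 10.80 sin 39.7° = 6.899 m/s.
With up positive and y = 0 at the ground: y(t) = 29.1 + (6.899) t − 4.905 t². Setting y = 0 and taking the positive root: t = [6.899 + √(6.899² + 2·9.81·29.1)] / 9.81 = (6.899 + 24.87) / 9.81 = 3.238 s.

3.24 s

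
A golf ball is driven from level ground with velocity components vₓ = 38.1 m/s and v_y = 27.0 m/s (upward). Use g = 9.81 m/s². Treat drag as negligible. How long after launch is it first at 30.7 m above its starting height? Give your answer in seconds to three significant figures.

Height y(t) = 27.00 t − 4.905 t² = 30.7 gives 4.905 t² − 27.00 t + 30.7 = 0.
t = [27.00 ± √(27.00² − 2·9.81·30.7)] / 9.81 = (27.00 ± 11.25) / 9.81, so t = 1.605 s or t = 3.900 s.
The first (ascending) time is 1.605 s.

1.61 s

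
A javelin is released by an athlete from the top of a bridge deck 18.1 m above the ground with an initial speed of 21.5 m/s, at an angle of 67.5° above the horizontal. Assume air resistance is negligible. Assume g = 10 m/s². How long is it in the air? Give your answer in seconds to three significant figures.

4.74 s

vₓ = 21.50 cos 67.5° = 8.228 m/s; v_y0 = 21.50 sin 67.5° = 19.86 m/s.
Vertical motion (up positive, ground at y = 0): 5.000 t² − (19.86) t − 18.1 = 0, so t = (19.86 + √(19.86² + 2·10.0·18.1)) / 10.0 = (19.86 + 27.51) / 10.0 = 4.737 s.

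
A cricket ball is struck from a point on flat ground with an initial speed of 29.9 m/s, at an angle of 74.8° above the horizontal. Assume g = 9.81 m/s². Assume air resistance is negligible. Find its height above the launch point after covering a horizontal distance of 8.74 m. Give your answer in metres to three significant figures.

vₓ = 29.90 cos 74.8° = 7.839 m/s; v_y0 = 29.90 sin 74.8° = 28.85 m/s.
Time to reach x = 8.74 m: t = x/vₓ = 8.74/7.839 = 1.115 s.
Height: y = v_y0 t − ½ g t² = 28.85 × 1.115 − 4.905 × 1.115² = 32.17 − 6.097 = 26.07 m.

26.1 m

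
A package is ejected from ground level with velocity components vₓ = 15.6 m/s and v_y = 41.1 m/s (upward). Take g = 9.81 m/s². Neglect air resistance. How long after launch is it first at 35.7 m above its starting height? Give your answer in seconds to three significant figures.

Height y(t) = 41.10 t − 4.905 t² = 35.7 gives 4.905 t² − 41.10 t + 35.7 = 0.
Quadratic formula: t = (41.10 ± √988.78) / 9.81 = (41.10 ± 31.44) / 9.81 → t = 0.9842 s or 7.395 s.
The first (ascending) time is 0.9842 s.

0.984 s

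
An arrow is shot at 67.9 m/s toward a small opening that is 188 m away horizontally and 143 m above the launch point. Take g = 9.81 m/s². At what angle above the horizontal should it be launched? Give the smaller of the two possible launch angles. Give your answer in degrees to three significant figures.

Trajectory: y = x tanθ − g x² (1 + tan²θ)/(2v₀²). With x = 188, y = 143, v₀ = 67.9, g = 9.81:
37.60 tan²θ − 188 tanθ + (180.6) = 0.
tanθ = [188 ± √(188² − 4 × 37.60 × (180.6))] / (2 × 37.60) = (188 ± 90.44) / 75.20, giving tanθ = 1.297 or 3.702.
θ = 52.37° or 74.89°; the smaller is 52.37°.

52.4°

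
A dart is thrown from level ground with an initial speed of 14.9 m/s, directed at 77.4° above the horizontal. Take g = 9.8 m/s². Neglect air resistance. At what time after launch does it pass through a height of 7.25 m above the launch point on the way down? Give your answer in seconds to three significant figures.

Components: vₓ = 14.90 cos 77.4° = 3.250 m/s, v_y0 = 14.90 sin 77.4° = 14.54 m/s.
Height y(t) = 14.54 t − 4.900 t² = 7.25 gives 4.900 t² − 14.54 t + 7.25 = 0.
t = [14.54 ± √(14.54² − 2·9.80·7.25)] / 9.80 = (14.54 ± 8.327) / 9.80, so t = 0.6341 s or t = 2.334 s.
The descending-branch root is 2.334 s.

2.33 s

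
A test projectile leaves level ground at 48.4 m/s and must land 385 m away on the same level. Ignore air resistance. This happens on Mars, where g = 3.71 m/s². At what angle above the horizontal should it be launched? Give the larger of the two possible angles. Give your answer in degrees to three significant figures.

R = v₀² sin 2θ / g gives sin 2θ = gR/v₀² = 3.71·385/48.4² = 0.6097.
2θ = 37.57° or 180° − 37.57° = 142.4°, so θ = 18.79° or 71.21°.
The larger angle is 71.21°.

71.2°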